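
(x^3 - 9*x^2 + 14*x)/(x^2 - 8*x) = (x^2 - 9*x + 14)/(x - 8)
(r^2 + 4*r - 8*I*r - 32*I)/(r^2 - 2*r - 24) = (r - 8*I)/(r - 6)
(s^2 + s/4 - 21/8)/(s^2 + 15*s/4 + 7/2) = (s - 3/2)/(s + 2)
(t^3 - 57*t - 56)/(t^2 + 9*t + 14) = (t^2 - 7*t - 8)/(t + 2)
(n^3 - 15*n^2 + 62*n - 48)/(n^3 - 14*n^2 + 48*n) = (n - 1)/n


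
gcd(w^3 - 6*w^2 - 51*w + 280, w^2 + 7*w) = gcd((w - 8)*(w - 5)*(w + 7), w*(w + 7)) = w + 7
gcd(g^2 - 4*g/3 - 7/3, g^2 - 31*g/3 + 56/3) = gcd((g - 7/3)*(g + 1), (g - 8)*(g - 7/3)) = g - 7/3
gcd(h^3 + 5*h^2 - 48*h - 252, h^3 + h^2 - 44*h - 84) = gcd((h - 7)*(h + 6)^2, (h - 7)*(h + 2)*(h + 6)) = h^2 - h - 42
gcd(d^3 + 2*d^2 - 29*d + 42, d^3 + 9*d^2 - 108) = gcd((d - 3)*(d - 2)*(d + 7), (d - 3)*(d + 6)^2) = d - 3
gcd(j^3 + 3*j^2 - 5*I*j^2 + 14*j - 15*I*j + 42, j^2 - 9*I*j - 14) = j - 7*I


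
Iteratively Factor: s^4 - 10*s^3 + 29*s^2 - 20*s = (s - 4)*(s^3 - 6*s^2 + 5*s) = (s - 4)*(s - 1)*(s^2 - 5*s) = (s - 5)*(s - 4)*(s - 1)*(s)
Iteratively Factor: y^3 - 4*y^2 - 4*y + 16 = (y + 2)*(y^2 - 6*y + 8) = (y - 4)*(y + 2)*(y - 2)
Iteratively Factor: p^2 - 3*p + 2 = (p - 1)*(p - 2)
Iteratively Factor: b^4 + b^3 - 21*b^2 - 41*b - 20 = (b - 5)*(b^3 + 6*b^2 + 9*b + 4) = (b - 5)*(b + 1)*(b^2 + 5*b + 4) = (b - 5)*(b + 1)^2*(b + 4)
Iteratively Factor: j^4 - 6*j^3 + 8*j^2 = (j - 4)*(j^3 - 2*j^2) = (j - 4)*(j - 2)*(j^2) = j*(j - 4)*(j - 2)*(j)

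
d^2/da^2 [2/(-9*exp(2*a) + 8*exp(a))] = 8*((9*exp(a) - 8)*(9*exp(a) - 2) - 2*(9*exp(a) - 4)^2)*exp(-a)/(9*exp(a) - 8)^3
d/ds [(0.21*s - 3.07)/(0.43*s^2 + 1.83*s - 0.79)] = (-0.0903*s^2 + 2.6402*s + 5.4522)/(0.1849*s^4 + 1.5738*s^3 + 2.6695*s^2 - 2.8914*s + 0.6241)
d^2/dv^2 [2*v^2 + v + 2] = 4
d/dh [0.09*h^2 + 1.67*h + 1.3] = 0.18*h + 1.67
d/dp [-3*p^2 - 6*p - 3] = -6*p - 6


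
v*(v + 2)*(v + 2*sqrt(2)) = v^3 + 2*v^2 + 2*sqrt(2)*v^2 + 4*sqrt(2)*v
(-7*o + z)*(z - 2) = -7*o*z + 14*o + z^2 - 2*z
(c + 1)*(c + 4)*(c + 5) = c^3 + 10*c^2 + 29*c + 20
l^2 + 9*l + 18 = (l + 3)*(l + 6)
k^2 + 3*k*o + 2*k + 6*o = (k + 2)*(k + 3*o)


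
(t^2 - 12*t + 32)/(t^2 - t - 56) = (t - 4)/(t + 7)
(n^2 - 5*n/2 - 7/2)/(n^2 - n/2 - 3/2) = (2*n - 7)/(2*n - 3)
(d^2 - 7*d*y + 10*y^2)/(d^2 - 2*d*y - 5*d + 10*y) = (d - 5*y)/(d - 5)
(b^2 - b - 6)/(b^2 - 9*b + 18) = (b + 2)/(b - 6)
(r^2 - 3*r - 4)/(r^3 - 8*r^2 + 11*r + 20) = 1/(r - 5)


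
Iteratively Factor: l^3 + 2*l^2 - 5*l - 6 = (l + 3)*(l^2 - l - 2) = (l - 2)*(l + 3)*(l + 1)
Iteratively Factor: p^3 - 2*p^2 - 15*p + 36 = (p - 3)*(p^2 + p - 12) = (p - 3)*(p + 4)*(p - 3)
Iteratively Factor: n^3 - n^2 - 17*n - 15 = (n - 5)*(n^2 + 4*n + 3) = (n - 5)*(n + 3)*(n + 1)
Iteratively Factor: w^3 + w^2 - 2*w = (w - 1)*(w^2 + 2*w) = (w - 1)*(w + 2)*(w)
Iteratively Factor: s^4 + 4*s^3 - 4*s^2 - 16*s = (s + 2)*(s^3 + 2*s^2 - 8*s) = (s - 2)*(s + 2)*(s^2 + 4*s) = s*(s - 2)*(s + 2)*(s + 4)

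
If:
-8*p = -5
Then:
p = 5/8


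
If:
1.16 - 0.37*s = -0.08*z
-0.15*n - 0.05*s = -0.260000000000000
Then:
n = 0.688288288288288 - 0.0720720720720721*z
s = 0.216216216216216*z + 3.13513513513514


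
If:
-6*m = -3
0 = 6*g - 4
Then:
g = 2/3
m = 1/2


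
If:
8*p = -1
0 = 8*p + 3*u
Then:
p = -1/8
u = 1/3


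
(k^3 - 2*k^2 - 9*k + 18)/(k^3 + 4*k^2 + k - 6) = (k^2 - 5*k + 6)/(k^2 + k - 2)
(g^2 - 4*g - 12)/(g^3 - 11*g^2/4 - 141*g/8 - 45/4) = 8*(g + 2)/(8*g^2 + 26*g + 15)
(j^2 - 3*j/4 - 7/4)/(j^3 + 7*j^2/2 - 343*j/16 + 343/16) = 4*(j + 1)/(4*j^2 + 21*j - 49)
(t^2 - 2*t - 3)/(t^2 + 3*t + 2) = (t - 3)/(t + 2)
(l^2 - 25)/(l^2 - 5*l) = (l + 5)/l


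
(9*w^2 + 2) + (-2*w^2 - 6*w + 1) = 7*w^2 - 6*w + 3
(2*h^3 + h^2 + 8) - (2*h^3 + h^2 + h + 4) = 4 - h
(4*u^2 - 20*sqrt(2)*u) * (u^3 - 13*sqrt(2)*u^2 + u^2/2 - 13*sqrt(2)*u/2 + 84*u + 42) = 4*u^5 - 72*sqrt(2)*u^4 + 2*u^4 - 36*sqrt(2)*u^3 + 856*u^3 - 1680*sqrt(2)*u^2 + 428*u^2 - 840*sqrt(2)*u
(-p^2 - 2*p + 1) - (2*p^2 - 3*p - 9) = -3*p^2 + p + 10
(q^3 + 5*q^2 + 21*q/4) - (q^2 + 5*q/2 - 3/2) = q^3 + 4*q^2 + 11*q/4 + 3/2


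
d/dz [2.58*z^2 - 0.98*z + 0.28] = 5.16*z - 0.98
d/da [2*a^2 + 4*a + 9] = 4*a + 4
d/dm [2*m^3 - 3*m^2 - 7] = 6*m*(m - 1)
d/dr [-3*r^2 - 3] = -6*r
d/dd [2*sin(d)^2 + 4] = 2*sin(2*d)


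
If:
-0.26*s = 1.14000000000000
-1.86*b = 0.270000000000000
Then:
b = -0.15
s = -4.38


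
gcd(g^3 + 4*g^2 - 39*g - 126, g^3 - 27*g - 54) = g^2 - 3*g - 18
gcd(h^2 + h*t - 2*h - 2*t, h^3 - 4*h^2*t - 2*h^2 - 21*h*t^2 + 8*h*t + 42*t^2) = h - 2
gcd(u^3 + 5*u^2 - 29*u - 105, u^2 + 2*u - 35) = u^2 + 2*u - 35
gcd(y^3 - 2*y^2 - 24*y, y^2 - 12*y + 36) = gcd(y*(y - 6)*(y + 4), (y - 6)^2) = y - 6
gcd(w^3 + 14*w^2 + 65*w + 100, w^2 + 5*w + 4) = w + 4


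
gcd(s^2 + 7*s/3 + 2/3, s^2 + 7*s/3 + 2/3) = s^2 + 7*s/3 + 2/3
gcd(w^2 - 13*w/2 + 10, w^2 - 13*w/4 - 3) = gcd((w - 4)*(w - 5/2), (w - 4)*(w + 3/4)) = w - 4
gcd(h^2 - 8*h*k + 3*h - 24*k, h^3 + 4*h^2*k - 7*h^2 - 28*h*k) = 1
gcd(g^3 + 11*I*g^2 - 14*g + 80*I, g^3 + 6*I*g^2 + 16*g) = g^2 + 6*I*g + 16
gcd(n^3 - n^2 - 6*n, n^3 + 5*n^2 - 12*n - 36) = n^2 - n - 6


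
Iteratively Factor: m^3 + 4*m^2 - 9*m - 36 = (m - 3)*(m^2 + 7*m + 12) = (m - 3)*(m + 4)*(m + 3)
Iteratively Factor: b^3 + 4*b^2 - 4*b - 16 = (b + 4)*(b^2 - 4) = (b - 2)*(b + 4)*(b + 2)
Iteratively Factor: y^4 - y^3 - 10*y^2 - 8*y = (y - 4)*(y^3 + 3*y^2 + 2*y) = y*(y - 4)*(y^2 + 3*y + 2) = y*(y - 4)*(y + 2)*(y + 1)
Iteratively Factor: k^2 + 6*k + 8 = (k + 4)*(k + 2)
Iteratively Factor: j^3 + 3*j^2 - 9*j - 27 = (j - 3)*(j^2 + 6*j + 9) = (j - 3)*(j + 3)*(j + 3)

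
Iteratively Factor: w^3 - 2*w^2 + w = (w - 1)*(w^2 - w) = (w - 1)^2*(w)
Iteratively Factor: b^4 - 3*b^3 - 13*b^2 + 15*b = (b)*(b^3 - 3*b^2 - 13*b + 15) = b*(b + 3)*(b^2 - 6*b + 5) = b*(b - 5)*(b + 3)*(b - 1)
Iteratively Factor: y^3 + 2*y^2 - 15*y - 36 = (y + 3)*(y^2 - y - 12) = (y - 4)*(y + 3)*(y + 3)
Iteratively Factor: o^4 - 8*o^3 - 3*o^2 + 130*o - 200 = (o + 4)*(o^3 - 12*o^2 + 45*o - 50) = (o - 5)*(o + 4)*(o^2 - 7*o + 10) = (o - 5)^2*(o + 4)*(o - 2)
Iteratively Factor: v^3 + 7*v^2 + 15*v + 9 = (v + 3)*(v^2 + 4*v + 3) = (v + 3)^2*(v + 1)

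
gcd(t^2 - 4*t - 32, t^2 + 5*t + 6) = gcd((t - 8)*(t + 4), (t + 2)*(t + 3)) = 1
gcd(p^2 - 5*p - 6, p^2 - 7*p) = 1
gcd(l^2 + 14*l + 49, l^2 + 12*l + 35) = l + 7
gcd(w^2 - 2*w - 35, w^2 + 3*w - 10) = w + 5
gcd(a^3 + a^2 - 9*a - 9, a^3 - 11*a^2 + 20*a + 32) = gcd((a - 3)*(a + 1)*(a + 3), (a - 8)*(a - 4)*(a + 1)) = a + 1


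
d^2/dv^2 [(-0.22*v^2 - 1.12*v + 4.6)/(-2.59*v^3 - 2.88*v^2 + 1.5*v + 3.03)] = (2.951564*v^6 + 45.078432*v^5 - 315.033096*v^4 - 495.643548*v^3 - 4.70750400000003*v^2 - 38.723112*v - 107.124084)/(17.373979*v^9 + 57.957984*v^8 + 34.261038*v^7 - 104.221557*v^6 - 155.450556*v^5 + 14.673204*v^4 + 146.498193*v^3 + 58.870476*v^2 - 41.31405*v - 27.818127)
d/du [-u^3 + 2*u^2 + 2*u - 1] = -3*u^2 + 4*u + 2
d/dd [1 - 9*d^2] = -18*d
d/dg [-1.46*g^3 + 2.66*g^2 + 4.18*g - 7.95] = -4.38*g^2 + 5.32*g + 4.18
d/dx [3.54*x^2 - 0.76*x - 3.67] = 7.08*x - 0.76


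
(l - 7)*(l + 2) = l^2 - 5*l - 14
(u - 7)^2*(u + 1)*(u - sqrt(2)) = u^4 - 13*u^3 - sqrt(2)*u^3 + 13*sqrt(2)*u^2 + 35*u^2 - 35*sqrt(2)*u + 49*u - 49*sqrt(2)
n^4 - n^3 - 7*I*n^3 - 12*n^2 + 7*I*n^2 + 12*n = n*(n - 1)*(n - 4*I)*(n - 3*I)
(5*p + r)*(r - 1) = 5*p*r - 5*p + r^2 - r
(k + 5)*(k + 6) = k^2 + 11*k + 30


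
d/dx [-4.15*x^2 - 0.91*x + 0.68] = -8.3*x - 0.91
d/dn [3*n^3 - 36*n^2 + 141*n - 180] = 9*n^2 - 72*n + 141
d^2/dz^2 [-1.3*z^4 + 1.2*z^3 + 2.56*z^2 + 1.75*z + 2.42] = -15.6*z^2 + 7.2*z + 5.12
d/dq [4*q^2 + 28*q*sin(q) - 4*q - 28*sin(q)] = 28*q*cos(q) + 8*q - 28*sqrt(2)*cos(q + pi/4) - 4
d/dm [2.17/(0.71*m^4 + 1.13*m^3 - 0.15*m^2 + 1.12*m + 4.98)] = (-6.1628*m^3 - 7.3563*m^2 + 0.651*m - 2.4304)/(0.71*m^4 + 1.13*m^3 - 0.15*m^2 + 1.12*m + 4.98)^2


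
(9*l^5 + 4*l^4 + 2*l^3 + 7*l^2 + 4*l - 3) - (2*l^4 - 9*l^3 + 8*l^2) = 9*l^5 + 2*l^4 + 11*l^3 - l^2 + 4*l - 3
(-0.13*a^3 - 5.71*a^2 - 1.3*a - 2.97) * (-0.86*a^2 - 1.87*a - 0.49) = 0.1118*a^5 + 5.1537*a^4 + 11.8594*a^3 + 7.7831*a^2 + 6.1909*a + 1.4553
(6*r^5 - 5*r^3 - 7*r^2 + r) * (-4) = -24*r^5 + 20*r^3 + 28*r^2 - 4*r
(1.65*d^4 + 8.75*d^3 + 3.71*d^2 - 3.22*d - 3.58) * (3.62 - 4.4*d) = -7.26*d^5 - 32.527*d^4 + 15.351*d^3 + 27.5982*d^2 + 4.0956*d - 12.9596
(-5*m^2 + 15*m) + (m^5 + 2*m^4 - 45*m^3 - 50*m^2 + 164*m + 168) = m^5 + 2*m^4 - 45*m^3 - 55*m^2 + 179*m + 168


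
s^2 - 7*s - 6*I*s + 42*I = (s - 7)*(s - 6*I)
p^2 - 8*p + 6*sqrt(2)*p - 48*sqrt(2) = (p - 8)*(p + 6*sqrt(2))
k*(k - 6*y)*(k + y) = k^3 - 5*k^2*y - 6*k*y^2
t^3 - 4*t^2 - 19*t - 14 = (t - 7)*(t + 1)*(t + 2)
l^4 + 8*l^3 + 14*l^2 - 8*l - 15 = (l - 1)*(l + 1)*(l + 3)*(l + 5)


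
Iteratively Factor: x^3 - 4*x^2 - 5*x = (x)*(x^2 - 4*x - 5) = x*(x - 5)*(x + 1)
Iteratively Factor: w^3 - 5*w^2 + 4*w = (w - 1)*(w^2 - 4*w) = (w - 4)*(w - 1)*(w)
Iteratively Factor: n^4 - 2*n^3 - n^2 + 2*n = (n - 2)*(n^3 - n) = n*(n - 2)*(n^2 - 1) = n*(n - 2)*(n - 1)*(n + 1)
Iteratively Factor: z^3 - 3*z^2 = (z)*(z^2 - 3*z) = z^2*(z - 3)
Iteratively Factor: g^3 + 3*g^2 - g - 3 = (g + 3)*(g^2 - 1) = (g - 1)*(g + 3)*(g + 1)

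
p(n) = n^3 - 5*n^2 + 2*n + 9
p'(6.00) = 50.00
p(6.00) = 57.00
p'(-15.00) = 827.00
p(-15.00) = -4521.00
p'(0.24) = -0.23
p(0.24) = 9.21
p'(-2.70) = 50.87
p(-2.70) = -52.53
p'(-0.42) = 6.73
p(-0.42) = 7.20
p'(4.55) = 18.61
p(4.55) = 8.78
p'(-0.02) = 2.20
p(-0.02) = 8.96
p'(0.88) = -4.48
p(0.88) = 7.57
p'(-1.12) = 16.96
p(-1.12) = -0.92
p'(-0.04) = 2.40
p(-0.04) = 8.91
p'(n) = 3*n^2 - 10*n + 2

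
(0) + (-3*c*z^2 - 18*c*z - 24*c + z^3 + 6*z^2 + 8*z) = -3*c*z^2 - 18*c*z - 24*c + z^3 + 6*z^2 + 8*z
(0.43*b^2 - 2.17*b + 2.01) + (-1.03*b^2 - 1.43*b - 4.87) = -0.6*b^2 - 3.6*b - 2.86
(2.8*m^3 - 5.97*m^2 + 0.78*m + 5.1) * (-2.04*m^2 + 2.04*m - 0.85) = -5.712*m^5 + 17.8908*m^4 - 16.15*m^3 - 3.7383*m^2 + 9.741*m - 4.335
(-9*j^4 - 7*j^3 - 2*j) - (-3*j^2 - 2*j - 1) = -9*j^4 - 7*j^3 + 3*j^2 + 1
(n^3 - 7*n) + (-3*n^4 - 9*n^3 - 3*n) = -3*n^4 - 8*n^3 - 10*n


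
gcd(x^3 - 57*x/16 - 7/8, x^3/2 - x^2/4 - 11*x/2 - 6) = 1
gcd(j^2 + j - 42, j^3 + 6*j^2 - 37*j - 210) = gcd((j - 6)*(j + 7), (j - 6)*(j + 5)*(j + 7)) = j^2 + j - 42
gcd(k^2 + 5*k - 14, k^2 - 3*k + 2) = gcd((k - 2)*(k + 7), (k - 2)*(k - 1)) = k - 2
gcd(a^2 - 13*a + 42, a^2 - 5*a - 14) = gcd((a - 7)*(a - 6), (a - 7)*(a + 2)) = a - 7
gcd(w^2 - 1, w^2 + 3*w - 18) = 1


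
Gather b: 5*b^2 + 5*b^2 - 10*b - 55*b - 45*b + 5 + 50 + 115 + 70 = 10*b^2 - 110*b + 240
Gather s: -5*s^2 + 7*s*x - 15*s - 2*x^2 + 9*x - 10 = -5*s^2 + s*(7*x - 15) - 2*x^2 + 9*x - 10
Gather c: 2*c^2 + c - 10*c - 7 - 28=2*c^2 - 9*c - 35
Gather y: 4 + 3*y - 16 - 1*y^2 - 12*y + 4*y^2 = 3*y^2 - 9*y - 12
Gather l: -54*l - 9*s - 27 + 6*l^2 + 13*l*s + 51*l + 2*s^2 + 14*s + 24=6*l^2 + l*(13*s - 3) + 2*s^2 + 5*s - 3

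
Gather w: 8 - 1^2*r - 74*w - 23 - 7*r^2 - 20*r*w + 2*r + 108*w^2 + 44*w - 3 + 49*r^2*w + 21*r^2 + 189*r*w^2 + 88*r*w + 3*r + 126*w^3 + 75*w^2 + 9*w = 14*r^2 + 4*r + 126*w^3 + w^2*(189*r + 183) + w*(49*r^2 + 68*r - 21) - 18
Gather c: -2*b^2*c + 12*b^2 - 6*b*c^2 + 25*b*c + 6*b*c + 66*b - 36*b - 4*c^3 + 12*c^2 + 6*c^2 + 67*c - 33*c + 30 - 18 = 12*b^2 + 30*b - 4*c^3 + c^2*(18 - 6*b) + c*(-2*b^2 + 31*b + 34) + 12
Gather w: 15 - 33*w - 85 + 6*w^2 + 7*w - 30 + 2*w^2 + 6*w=8*w^2 - 20*w - 100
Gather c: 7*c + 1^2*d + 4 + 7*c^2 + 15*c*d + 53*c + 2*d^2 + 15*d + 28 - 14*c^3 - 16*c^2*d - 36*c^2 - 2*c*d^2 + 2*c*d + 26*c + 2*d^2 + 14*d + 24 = -14*c^3 + c^2*(-16*d - 29) + c*(-2*d^2 + 17*d + 86) + 4*d^2 + 30*d + 56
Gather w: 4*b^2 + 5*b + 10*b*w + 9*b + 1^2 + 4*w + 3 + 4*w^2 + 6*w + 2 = 4*b^2 + 14*b + 4*w^2 + w*(10*b + 10) + 6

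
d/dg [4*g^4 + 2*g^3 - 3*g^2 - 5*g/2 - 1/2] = 16*g^3 + 6*g^2 - 6*g - 5/2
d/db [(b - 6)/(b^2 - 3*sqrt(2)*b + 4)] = (b^2 - 3*sqrt(2)*b - (b - 6)*(2*b - 3*sqrt(2)) + 4)/(b^2 - 3*sqrt(2)*b + 4)^2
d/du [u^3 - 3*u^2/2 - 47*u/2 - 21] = 3*u^2 - 3*u - 47/2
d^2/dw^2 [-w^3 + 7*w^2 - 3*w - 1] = 14 - 6*w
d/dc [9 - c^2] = -2*c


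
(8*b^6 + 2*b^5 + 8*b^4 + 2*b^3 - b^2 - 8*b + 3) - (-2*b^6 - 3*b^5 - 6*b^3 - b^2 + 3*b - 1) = 10*b^6 + 5*b^5 + 8*b^4 + 8*b^3 - 11*b + 4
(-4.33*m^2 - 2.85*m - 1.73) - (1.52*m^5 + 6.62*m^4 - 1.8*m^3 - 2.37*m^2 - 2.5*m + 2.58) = -1.52*m^5 - 6.62*m^4 + 1.8*m^3 - 1.96*m^2 - 0.35*m - 4.31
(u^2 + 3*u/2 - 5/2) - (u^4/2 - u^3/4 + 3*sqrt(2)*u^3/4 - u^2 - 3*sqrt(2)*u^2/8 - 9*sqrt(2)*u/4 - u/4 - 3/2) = -u^4/2 - 3*sqrt(2)*u^3/4 + u^3/4 + 3*sqrt(2)*u^2/8 + 2*u^2 + 7*u/4 + 9*sqrt(2)*u/4 - 1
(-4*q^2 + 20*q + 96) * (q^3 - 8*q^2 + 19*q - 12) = -4*q^5 + 52*q^4 - 140*q^3 - 340*q^2 + 1584*q - 1152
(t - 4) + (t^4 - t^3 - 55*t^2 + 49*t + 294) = t^4 - t^3 - 55*t^2 + 50*t + 290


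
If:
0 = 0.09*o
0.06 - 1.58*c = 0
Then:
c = 0.04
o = 0.00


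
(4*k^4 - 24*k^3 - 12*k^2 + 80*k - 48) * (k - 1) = 4*k^5 - 28*k^4 + 12*k^3 + 92*k^2 - 128*k + 48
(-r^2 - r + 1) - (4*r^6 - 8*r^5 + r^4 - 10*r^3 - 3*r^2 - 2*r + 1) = -4*r^6 + 8*r^5 - r^4 + 10*r^3 + 2*r^2 + r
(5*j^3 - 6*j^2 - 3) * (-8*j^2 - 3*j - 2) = -40*j^5 + 33*j^4 + 8*j^3 + 36*j^2 + 9*j + 6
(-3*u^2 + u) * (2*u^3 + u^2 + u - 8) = -6*u^5 - u^4 - 2*u^3 + 25*u^2 - 8*u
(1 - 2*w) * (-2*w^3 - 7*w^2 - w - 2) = 4*w^4 + 12*w^3 - 5*w^2 + 3*w - 2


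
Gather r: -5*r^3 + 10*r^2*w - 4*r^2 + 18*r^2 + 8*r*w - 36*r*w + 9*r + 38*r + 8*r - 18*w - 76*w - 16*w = -5*r^3 + r^2*(10*w + 14) + r*(55 - 28*w) - 110*w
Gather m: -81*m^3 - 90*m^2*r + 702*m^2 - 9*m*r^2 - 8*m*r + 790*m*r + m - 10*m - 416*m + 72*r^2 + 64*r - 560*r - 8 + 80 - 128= -81*m^3 + m^2*(702 - 90*r) + m*(-9*r^2 + 782*r - 425) + 72*r^2 - 496*r - 56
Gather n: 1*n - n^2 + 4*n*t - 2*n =-n^2 + n*(4*t - 1)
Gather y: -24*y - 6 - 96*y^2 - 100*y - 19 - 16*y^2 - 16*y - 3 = -112*y^2 - 140*y - 28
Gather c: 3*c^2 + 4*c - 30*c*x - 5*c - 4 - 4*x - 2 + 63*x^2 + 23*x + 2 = 3*c^2 + c*(-30*x - 1) + 63*x^2 + 19*x - 4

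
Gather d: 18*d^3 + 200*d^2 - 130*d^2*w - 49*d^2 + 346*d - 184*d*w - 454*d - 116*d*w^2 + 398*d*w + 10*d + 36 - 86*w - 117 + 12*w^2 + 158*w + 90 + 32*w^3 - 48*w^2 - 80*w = 18*d^3 + d^2*(151 - 130*w) + d*(-116*w^2 + 214*w - 98) + 32*w^3 - 36*w^2 - 8*w + 9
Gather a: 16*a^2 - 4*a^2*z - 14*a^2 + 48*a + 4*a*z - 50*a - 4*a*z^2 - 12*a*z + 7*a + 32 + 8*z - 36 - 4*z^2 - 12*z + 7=a^2*(2 - 4*z) + a*(-4*z^2 - 8*z + 5) - 4*z^2 - 4*z + 3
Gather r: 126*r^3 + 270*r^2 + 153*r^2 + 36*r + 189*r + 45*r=126*r^3 + 423*r^2 + 270*r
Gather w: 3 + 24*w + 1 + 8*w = 32*w + 4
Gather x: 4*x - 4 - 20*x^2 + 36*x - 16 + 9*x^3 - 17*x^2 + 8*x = 9*x^3 - 37*x^2 + 48*x - 20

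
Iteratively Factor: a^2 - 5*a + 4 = (a - 1)*(a - 4)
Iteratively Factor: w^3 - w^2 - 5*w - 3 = (w + 1)*(w^2 - 2*w - 3) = (w - 3)*(w + 1)*(w + 1)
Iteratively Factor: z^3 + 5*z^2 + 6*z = (z + 3)*(z^2 + 2*z) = z*(z + 3)*(z + 2)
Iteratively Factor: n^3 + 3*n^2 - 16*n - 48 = (n + 3)*(n^2 - 16) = (n + 3)*(n + 4)*(n - 4)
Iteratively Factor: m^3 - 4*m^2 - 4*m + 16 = (m + 2)*(m^2 - 6*m + 8) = (m - 2)*(m + 2)*(m - 4)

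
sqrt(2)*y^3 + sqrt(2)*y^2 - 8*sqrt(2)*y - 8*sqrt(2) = (y - 2*sqrt(2))*(y + 2*sqrt(2))*(sqrt(2)*y + sqrt(2))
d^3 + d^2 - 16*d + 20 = (d - 2)^2*(d + 5)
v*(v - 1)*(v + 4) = v^3 + 3*v^2 - 4*v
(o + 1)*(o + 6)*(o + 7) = o^3 + 14*o^2 + 55*o + 42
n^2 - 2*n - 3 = (n - 3)*(n + 1)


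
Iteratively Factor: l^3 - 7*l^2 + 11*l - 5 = (l - 1)*(l^2 - 6*l + 5) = (l - 5)*(l - 1)*(l - 1)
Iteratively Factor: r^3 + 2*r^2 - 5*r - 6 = (r + 1)*(r^2 + r - 6) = (r - 2)*(r + 1)*(r + 3)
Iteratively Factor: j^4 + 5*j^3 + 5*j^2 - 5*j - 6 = (j - 1)*(j^3 + 6*j^2 + 11*j + 6) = (j - 1)*(j + 3)*(j^2 + 3*j + 2) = (j - 1)*(j + 1)*(j + 3)*(j + 2)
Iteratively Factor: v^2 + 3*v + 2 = (v + 1)*(v + 2)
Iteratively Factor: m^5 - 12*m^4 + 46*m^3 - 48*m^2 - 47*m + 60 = (m - 4)*(m^4 - 8*m^3 + 14*m^2 + 8*m - 15) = (m - 4)*(m - 3)*(m^3 - 5*m^2 - m + 5) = (m - 4)*(m - 3)*(m - 1)*(m^2 - 4*m - 5) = (m - 5)*(m - 4)*(m - 3)*(m - 1)*(m + 1)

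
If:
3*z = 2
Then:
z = 2/3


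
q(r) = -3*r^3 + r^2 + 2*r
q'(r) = -9*r^2 + 2*r + 2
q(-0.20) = -0.34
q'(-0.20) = 1.24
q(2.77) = -50.55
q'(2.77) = -61.52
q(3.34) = -93.94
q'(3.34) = -91.72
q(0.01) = 0.02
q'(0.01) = 2.02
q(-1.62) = 12.14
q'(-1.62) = -24.86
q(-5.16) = 428.47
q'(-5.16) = -247.95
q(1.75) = -9.52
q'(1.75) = -22.06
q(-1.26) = 5.07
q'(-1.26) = -14.81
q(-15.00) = 10320.00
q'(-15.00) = -2053.00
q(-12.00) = 5304.00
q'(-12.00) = -1318.00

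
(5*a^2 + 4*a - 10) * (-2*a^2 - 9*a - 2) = -10*a^4 - 53*a^3 - 26*a^2 + 82*a + 20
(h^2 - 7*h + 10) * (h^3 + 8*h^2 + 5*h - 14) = h^5 + h^4 - 41*h^3 + 31*h^2 + 148*h - 140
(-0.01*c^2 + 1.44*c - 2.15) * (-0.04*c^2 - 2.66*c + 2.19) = 0.0004*c^4 - 0.031*c^3 - 3.7663*c^2 + 8.8726*c - 4.7085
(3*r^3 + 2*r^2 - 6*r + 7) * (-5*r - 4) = -15*r^4 - 22*r^3 + 22*r^2 - 11*r - 28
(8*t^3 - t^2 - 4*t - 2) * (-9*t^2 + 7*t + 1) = -72*t^5 + 65*t^4 + 37*t^3 - 11*t^2 - 18*t - 2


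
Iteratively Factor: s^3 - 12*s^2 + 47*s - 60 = (s - 5)*(s^2 - 7*s + 12) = (s - 5)*(s - 3)*(s - 4)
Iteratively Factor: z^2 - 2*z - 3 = (z + 1)*(z - 3)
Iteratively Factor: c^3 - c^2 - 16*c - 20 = (c - 5)*(c^2 + 4*c + 4) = (c - 5)*(c + 2)*(c + 2)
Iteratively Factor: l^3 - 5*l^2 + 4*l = (l)*(l^2 - 5*l + 4) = l*(l - 1)*(l - 4)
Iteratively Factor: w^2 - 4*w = (w)*(w - 4)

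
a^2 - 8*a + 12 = (a - 6)*(a - 2)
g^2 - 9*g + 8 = (g - 8)*(g - 1)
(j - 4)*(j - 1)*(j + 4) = j^3 - j^2 - 16*j + 16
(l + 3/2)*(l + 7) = l^2 + 17*l/2 + 21/2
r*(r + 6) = r^2 + 6*r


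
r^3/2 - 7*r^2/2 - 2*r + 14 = (r/2 + 1)*(r - 7)*(r - 2)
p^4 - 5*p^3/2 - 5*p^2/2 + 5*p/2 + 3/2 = (p - 3)*(p - 1)*(p + 1/2)*(p + 1)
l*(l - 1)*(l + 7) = l^3 + 6*l^2 - 7*l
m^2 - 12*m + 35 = (m - 7)*(m - 5)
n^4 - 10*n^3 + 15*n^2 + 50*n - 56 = (n - 7)*(n - 4)*(n - 1)*(n + 2)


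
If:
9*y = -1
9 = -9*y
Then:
No Solution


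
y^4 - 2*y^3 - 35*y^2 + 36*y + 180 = (y - 6)*(y - 3)*(y + 2)*(y + 5)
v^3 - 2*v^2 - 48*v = v*(v - 8)*(v + 6)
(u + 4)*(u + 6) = u^2 + 10*u + 24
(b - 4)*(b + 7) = b^2 + 3*b - 28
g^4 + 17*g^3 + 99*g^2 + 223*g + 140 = (g + 1)*(g + 4)*(g + 5)*(g + 7)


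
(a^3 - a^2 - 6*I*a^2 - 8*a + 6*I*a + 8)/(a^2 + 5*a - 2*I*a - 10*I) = (a^2 - a*(1 + 4*I) + 4*I)/(a + 5)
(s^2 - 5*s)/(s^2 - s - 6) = s*(5 - s)/(-s^2 + s + 6)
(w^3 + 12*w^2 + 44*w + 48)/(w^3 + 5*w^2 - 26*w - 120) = (w + 2)/(w - 5)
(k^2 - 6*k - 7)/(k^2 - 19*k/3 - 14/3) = 3*(k + 1)/(3*k + 2)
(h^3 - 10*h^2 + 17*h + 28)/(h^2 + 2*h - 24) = (h^2 - 6*h - 7)/(h + 6)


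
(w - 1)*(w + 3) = w^2 + 2*w - 3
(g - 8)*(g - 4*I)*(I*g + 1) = I*g^3 + 5*g^2 - 8*I*g^2 - 40*g - 4*I*g + 32*I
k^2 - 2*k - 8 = (k - 4)*(k + 2)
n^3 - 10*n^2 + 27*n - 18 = (n - 6)*(n - 3)*(n - 1)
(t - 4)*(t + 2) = t^2 - 2*t - 8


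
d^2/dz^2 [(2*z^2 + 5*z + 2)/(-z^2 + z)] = 2*(-7*z^3 - 6*z^2 + 6*z - 2)/(z^3*(z^3 - 3*z^2 + 3*z - 1))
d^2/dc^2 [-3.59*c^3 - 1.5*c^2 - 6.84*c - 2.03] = -21.54*c - 3.0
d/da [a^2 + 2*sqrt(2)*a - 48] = 2*a + 2*sqrt(2)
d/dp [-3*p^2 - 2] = -6*p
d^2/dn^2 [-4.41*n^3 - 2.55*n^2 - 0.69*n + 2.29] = -26.46*n - 5.1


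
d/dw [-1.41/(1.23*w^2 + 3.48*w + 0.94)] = (3.4686*w + 4.9068)/(1.23*w^2 + 3.48*w + 0.94)^2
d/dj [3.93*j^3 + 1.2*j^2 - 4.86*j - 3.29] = 11.79*j^2 + 2.4*j - 4.86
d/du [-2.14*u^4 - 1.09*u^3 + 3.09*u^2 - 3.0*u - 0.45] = -8.56*u^3 - 3.27*u^2 + 6.18*u - 3.0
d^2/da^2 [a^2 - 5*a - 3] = 2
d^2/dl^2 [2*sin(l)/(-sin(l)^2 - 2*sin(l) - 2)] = 2*(9*sin(l)^5 - 2*sin(l)^4 - 4*sin(l)^2 + sin(l)/2 + 6*sin(3*l) - sin(5*l)/2 + 8)/(sin(l)^2 + 2*sin(l) + 2)^3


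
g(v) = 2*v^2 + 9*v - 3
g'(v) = 4*v + 9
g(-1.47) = -11.91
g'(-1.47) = 3.12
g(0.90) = 6.72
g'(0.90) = 12.60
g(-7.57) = 43.48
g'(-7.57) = -21.28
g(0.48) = 1.78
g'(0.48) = 10.92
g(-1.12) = -10.57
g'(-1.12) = 4.52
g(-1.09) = -10.43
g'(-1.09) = 4.64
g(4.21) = 70.34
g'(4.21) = 25.84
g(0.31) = -0.02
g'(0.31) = 10.24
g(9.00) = 240.00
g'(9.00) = 45.00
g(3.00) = 42.00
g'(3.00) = 21.00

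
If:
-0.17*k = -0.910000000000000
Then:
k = 5.35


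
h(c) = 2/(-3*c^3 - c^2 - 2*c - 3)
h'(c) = 2*(9*c^2 + 2*c + 2)/(-3*c^3 - c^2 - 2*c - 3)^2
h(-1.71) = 0.16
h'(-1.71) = 0.32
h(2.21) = -0.04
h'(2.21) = 0.05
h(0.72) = -0.33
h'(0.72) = 0.44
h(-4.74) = 0.01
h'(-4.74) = 0.00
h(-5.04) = 0.01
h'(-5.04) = 0.00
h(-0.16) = -0.74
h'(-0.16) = 0.53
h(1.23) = -0.16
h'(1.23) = 0.23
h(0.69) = -0.34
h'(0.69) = 0.45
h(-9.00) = 0.00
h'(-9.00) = 0.00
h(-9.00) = 0.00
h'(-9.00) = 0.00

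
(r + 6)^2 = r^2 + 12*r + 36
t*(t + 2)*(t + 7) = t^3 + 9*t^2 + 14*t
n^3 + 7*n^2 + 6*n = n*(n + 1)*(n + 6)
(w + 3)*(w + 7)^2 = w^3 + 17*w^2 + 91*w + 147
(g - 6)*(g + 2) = g^2 - 4*g - 12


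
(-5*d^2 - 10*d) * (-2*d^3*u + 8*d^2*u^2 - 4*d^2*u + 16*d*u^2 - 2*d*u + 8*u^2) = 10*d^5*u - 40*d^4*u^2 + 40*d^4*u - 160*d^3*u^2 + 50*d^3*u - 200*d^2*u^2 + 20*d^2*u - 80*d*u^2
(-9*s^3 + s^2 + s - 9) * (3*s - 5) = -27*s^4 + 48*s^3 - 2*s^2 - 32*s + 45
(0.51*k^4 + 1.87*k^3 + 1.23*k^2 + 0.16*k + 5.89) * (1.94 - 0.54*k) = -0.2754*k^5 - 0.0204000000000001*k^4 + 2.9636*k^3 + 2.2998*k^2 - 2.8702*k + 11.4266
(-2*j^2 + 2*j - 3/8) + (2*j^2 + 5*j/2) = 9*j/2 - 3/8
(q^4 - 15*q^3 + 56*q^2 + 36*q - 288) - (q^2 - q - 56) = q^4 - 15*q^3 + 55*q^2 + 37*q - 232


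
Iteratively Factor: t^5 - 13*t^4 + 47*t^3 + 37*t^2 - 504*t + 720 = (t - 3)*(t^4 - 10*t^3 + 17*t^2 + 88*t - 240) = (t - 4)*(t - 3)*(t^3 - 6*t^2 - 7*t + 60) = (t - 4)*(t - 3)*(t + 3)*(t^2 - 9*t + 20) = (t - 4)^2*(t - 3)*(t + 3)*(t - 5)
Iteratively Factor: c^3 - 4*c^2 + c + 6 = (c + 1)*(c^2 - 5*c + 6) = (c - 2)*(c + 1)*(c - 3)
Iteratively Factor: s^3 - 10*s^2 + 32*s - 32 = (s - 2)*(s^2 - 8*s + 16) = (s - 4)*(s - 2)*(s - 4)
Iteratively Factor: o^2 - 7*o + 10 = (o - 5)*(o - 2)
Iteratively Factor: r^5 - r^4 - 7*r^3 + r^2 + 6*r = (r + 1)*(r^4 - 2*r^3 - 5*r^2 + 6*r) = (r - 1)*(r + 1)*(r^3 - r^2 - 6*r) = r*(r - 1)*(r + 1)*(r^2 - r - 6) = r*(r - 1)*(r + 1)*(r + 2)*(r - 3)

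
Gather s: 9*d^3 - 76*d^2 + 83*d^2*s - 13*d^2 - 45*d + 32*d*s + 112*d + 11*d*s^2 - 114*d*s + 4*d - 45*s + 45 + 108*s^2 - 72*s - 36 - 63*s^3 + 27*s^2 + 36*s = 9*d^3 - 89*d^2 + 71*d - 63*s^3 + s^2*(11*d + 135) + s*(83*d^2 - 82*d - 81) + 9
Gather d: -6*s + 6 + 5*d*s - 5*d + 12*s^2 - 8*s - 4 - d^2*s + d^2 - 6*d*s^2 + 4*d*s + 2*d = d^2*(1 - s) + d*(-6*s^2 + 9*s - 3) + 12*s^2 - 14*s + 2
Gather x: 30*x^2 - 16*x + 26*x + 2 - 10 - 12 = 30*x^2 + 10*x - 20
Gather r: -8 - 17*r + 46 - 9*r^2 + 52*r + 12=-9*r^2 + 35*r + 50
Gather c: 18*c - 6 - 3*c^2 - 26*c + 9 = -3*c^2 - 8*c + 3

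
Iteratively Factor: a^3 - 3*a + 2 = (a + 2)*(a^2 - 2*a + 1) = (a - 1)*(a + 2)*(a - 1)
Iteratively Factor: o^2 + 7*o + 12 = (o + 3)*(o + 4)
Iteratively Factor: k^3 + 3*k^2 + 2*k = (k + 1)*(k^2 + 2*k) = k*(k + 1)*(k + 2)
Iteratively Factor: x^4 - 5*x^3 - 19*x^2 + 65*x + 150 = (x + 2)*(x^3 - 7*x^2 - 5*x + 75) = (x - 5)*(x + 2)*(x^2 - 2*x - 15) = (x - 5)*(x + 2)*(x + 3)*(x - 5)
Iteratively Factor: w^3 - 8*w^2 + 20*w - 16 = (w - 2)*(w^2 - 6*w + 8) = (w - 2)^2*(w - 4)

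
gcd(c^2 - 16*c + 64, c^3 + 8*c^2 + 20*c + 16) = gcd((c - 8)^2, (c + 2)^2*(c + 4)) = 1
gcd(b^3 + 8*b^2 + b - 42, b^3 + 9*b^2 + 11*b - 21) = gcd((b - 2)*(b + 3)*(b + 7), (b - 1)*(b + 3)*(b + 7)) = b^2 + 10*b + 21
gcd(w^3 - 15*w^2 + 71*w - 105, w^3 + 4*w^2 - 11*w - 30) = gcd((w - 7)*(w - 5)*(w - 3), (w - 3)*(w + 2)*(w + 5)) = w - 3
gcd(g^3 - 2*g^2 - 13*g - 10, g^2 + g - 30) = g - 5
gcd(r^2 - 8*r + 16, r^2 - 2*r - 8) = r - 4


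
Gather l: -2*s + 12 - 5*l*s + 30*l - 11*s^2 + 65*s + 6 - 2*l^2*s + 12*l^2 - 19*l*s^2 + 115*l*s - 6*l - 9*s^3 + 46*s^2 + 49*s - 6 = l^2*(12 - 2*s) + l*(-19*s^2 + 110*s + 24) - 9*s^3 + 35*s^2 + 112*s + 12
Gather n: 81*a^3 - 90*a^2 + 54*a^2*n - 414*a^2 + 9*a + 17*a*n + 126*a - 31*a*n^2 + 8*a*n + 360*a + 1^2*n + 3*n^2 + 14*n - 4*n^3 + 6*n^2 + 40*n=81*a^3 - 504*a^2 + 495*a - 4*n^3 + n^2*(9 - 31*a) + n*(54*a^2 + 25*a + 55)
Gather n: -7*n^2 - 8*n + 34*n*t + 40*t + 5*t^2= -7*n^2 + n*(34*t - 8) + 5*t^2 + 40*t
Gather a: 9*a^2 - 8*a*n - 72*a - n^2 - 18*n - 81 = 9*a^2 + a*(-8*n - 72) - n^2 - 18*n - 81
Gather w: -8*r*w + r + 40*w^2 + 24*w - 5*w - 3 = r + 40*w^2 + w*(19 - 8*r) - 3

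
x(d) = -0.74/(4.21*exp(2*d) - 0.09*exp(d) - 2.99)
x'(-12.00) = 0.00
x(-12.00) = 0.25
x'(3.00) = 0.00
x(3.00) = 0.00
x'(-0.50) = 1.01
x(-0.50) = 0.49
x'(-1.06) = 0.11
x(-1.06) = 0.29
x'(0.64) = 0.16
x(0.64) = -0.06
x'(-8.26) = -0.00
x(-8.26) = 0.25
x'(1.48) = 0.02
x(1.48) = -0.01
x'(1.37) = 0.03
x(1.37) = -0.01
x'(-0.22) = 32.17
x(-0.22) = 2.11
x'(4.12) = 0.00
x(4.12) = -0.00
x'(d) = -0.74*(-8.42*exp(2*d) + 0.09*exp(d))/(4.21*exp(2*d) - 0.09*exp(d) - 2.99)^2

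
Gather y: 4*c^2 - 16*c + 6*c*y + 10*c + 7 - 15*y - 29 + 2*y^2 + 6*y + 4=4*c^2 - 6*c + 2*y^2 + y*(6*c - 9) - 18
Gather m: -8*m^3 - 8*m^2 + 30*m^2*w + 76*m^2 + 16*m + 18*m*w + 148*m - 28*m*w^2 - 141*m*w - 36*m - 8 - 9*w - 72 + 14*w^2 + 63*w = -8*m^3 + m^2*(30*w + 68) + m*(-28*w^2 - 123*w + 128) + 14*w^2 + 54*w - 80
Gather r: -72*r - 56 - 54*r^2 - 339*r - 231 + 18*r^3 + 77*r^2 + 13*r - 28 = 18*r^3 + 23*r^2 - 398*r - 315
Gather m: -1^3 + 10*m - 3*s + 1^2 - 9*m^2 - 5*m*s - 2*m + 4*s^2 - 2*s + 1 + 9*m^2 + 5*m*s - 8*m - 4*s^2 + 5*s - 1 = 0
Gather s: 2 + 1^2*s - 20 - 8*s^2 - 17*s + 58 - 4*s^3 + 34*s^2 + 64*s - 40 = -4*s^3 + 26*s^2 + 48*s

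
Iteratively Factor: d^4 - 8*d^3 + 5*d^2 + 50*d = (d)*(d^3 - 8*d^2 + 5*d + 50) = d*(d + 2)*(d^2 - 10*d + 25) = d*(d - 5)*(d + 2)*(d - 5)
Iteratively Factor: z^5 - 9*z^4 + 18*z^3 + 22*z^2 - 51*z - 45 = (z - 3)*(z^4 - 6*z^3 + 22*z + 15) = (z - 3)^2*(z^3 - 3*z^2 - 9*z - 5) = (z - 3)^2*(z + 1)*(z^2 - 4*z - 5) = (z - 3)^2*(z + 1)^2*(z - 5)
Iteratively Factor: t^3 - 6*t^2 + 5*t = (t - 5)*(t^2 - t) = t*(t - 5)*(t - 1)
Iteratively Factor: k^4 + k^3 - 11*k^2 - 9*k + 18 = (k - 1)*(k^3 + 2*k^2 - 9*k - 18) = (k - 1)*(k + 3)*(k^2 - k - 6) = (k - 1)*(k + 2)*(k + 3)*(k - 3)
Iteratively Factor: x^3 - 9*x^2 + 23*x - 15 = (x - 1)*(x^2 - 8*x + 15) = (x - 5)*(x - 1)*(x - 3)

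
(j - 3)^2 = j^2 - 6*j + 9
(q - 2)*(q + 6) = q^2 + 4*q - 12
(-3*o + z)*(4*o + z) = -12*o^2 + o*z + z^2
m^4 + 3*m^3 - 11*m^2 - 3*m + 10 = (m - 2)*(m - 1)*(m + 1)*(m + 5)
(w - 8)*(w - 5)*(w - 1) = w^3 - 14*w^2 + 53*w - 40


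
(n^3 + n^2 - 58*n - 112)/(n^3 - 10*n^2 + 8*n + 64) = (n + 7)/(n - 4)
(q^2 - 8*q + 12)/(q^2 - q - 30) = (q - 2)/(q + 5)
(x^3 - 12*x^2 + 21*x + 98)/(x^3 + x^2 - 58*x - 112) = (x^2 - 14*x + 49)/(x^2 - x - 56)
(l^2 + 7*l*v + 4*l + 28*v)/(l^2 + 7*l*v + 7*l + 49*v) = (l + 4)/(l + 7)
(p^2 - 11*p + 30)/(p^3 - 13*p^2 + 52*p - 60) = 1/(p - 2)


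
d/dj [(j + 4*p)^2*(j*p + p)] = p*(j + 4*p)*(3*j + 4*p + 2)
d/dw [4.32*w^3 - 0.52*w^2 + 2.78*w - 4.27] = 12.96*w^2 - 1.04*w + 2.78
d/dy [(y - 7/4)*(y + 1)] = 2*y - 3/4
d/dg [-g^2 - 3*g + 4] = -2*g - 3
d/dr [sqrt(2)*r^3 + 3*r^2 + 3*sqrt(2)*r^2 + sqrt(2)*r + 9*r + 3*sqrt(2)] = 3*sqrt(2)*r^2 + 6*r + 6*sqrt(2)*r + sqrt(2) + 9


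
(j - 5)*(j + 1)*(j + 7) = j^3 + 3*j^2 - 33*j - 35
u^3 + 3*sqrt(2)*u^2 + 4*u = u*(u + sqrt(2))*(u + 2*sqrt(2))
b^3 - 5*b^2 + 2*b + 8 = (b - 4)*(b - 2)*(b + 1)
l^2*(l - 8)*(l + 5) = l^4 - 3*l^3 - 40*l^2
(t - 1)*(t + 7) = t^2 + 6*t - 7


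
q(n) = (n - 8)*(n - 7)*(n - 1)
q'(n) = (n - 8)*(n - 7) + (n - 8)*(n - 1) + (n - 7)*(n - 1) = 3*n^2 - 32*n + 71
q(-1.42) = -191.95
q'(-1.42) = 122.49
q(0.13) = -47.04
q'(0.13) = 66.89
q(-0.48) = -93.88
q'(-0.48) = 87.05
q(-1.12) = -157.00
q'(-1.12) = 110.60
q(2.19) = 33.26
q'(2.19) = 15.31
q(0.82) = -7.99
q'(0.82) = 46.78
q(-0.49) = -94.75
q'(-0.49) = 87.40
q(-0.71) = -114.83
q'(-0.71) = 95.23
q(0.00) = -56.00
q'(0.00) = 71.00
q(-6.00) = -1274.00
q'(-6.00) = 371.00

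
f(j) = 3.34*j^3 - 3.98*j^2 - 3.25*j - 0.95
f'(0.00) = -3.25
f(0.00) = -0.95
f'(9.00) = 736.73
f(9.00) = 2082.28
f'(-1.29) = 23.69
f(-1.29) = -10.55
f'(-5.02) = 289.22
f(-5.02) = -507.46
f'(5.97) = 306.35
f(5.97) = 548.47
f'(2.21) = 28.10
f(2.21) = 8.48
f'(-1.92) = 48.97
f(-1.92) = -33.02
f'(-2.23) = 64.33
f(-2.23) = -50.53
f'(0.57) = -4.53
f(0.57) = -3.48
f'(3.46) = 89.16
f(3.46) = 78.51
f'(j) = 10.02*j^2 - 7.96*j - 3.25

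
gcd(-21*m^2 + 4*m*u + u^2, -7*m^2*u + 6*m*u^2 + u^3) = 7*m + u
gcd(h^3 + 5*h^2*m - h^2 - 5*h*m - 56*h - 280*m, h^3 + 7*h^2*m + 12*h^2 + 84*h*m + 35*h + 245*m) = h + 7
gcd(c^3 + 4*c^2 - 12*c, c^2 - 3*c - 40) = 1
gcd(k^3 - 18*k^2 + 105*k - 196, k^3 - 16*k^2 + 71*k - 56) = k - 7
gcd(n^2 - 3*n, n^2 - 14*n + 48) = 1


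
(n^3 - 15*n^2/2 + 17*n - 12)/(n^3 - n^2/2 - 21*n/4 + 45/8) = 4*(n^2 - 6*n + 8)/(4*n^2 + 4*n - 15)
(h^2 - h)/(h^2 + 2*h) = (h - 1)/(h + 2)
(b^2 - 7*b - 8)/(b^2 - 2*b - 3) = (b - 8)/(b - 3)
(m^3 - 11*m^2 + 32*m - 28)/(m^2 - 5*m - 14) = (m^2 - 4*m + 4)/(m + 2)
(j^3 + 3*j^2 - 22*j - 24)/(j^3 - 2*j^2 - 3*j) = (j^2 + 2*j - 24)/(j*(j - 3))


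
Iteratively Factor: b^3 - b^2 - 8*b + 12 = (b + 3)*(b^2 - 4*b + 4) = (b - 2)*(b + 3)*(b - 2)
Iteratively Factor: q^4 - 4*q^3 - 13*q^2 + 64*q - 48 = (q - 4)*(q^3 - 13*q + 12) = (q - 4)*(q - 1)*(q^2 + q - 12) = (q - 4)*(q - 3)*(q - 1)*(q + 4)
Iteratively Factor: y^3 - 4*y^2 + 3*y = (y - 3)*(y^2 - y) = (y - 3)*(y - 1)*(y)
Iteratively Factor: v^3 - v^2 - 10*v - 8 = (v + 2)*(v^2 - 3*v - 4) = (v + 1)*(v + 2)*(v - 4)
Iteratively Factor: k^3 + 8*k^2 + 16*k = (k + 4)*(k^2 + 4*k) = (k + 4)^2*(k)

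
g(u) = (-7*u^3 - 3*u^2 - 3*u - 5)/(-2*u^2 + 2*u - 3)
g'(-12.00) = 3.49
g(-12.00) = -37.13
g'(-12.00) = 3.49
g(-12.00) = -37.13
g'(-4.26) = 3.38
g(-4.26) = -10.34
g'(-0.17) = 1.82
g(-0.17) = 1.34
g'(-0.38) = 1.77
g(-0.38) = 0.97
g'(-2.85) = 3.23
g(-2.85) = -5.66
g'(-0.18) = 1.81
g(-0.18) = 1.32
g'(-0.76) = 2.08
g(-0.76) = 0.24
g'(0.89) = 5.93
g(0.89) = 5.34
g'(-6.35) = 3.45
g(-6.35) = -17.49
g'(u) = (4*u - 2)*(-7*u^3 - 3*u^2 - 3*u - 5)/(-2*u^2 + 2*u - 3)^2 + (-21*u^2 - 6*u - 3)/(-2*u^2 + 2*u - 3) = (14*u^4 - 28*u^3 + 51*u^2 - 2*u + 19)/(4*u^4 - 8*u^3 + 16*u^2 - 12*u + 9)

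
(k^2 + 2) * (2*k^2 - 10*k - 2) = 2*k^4 - 10*k^3 + 2*k^2 - 20*k - 4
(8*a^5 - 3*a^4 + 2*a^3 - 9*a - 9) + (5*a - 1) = 8*a^5 - 3*a^4 + 2*a^3 - 4*a - 10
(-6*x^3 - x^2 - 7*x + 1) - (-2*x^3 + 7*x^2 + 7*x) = -4*x^3 - 8*x^2 - 14*x + 1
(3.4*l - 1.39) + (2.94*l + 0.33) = 6.34*l - 1.06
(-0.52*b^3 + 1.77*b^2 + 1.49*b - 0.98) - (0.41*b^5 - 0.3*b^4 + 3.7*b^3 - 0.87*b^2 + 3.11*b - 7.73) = -0.41*b^5 + 0.3*b^4 - 4.22*b^3 + 2.64*b^2 - 1.62*b + 6.75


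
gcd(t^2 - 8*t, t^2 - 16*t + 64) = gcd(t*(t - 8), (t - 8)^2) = t - 8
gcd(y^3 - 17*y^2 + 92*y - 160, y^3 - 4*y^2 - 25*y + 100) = y^2 - 9*y + 20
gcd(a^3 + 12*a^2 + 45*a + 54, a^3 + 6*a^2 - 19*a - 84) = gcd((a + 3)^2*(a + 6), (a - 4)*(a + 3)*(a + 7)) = a + 3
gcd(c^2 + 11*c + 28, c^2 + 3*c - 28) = c + 7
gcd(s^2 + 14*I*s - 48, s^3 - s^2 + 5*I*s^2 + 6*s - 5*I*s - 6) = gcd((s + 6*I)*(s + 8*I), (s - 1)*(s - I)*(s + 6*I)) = s + 6*I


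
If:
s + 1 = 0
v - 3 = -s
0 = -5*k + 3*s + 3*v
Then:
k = 9/5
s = -1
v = 4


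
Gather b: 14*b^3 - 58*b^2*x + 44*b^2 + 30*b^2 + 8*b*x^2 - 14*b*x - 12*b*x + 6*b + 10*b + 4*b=14*b^3 + b^2*(74 - 58*x) + b*(8*x^2 - 26*x + 20)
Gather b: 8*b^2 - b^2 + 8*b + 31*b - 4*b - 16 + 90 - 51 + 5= 7*b^2 + 35*b + 28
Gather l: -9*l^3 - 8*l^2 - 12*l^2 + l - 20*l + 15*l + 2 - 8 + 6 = -9*l^3 - 20*l^2 - 4*l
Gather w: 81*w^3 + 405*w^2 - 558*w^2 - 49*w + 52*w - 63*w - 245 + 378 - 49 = 81*w^3 - 153*w^2 - 60*w + 84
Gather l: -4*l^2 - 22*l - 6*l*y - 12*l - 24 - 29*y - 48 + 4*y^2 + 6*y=-4*l^2 + l*(-6*y - 34) + 4*y^2 - 23*y - 72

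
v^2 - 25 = (v - 5)*(v + 5)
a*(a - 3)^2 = a^3 - 6*a^2 + 9*a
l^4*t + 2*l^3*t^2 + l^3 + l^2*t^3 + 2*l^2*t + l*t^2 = l*(l + t)^2*(l*t + 1)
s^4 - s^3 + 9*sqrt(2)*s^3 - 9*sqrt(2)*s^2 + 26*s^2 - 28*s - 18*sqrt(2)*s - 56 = (s - 2)*(s + 1)*(s + 2*sqrt(2))*(s + 7*sqrt(2))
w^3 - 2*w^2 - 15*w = w*(w - 5)*(w + 3)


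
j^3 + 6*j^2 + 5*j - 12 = (j - 1)*(j + 3)*(j + 4)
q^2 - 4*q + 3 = (q - 3)*(q - 1)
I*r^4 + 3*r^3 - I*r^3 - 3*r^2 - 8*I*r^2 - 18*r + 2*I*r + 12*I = (r - 3)*(r + 2)*(r - 2*I)*(I*r + 1)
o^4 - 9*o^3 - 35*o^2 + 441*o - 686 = (o - 7)^2*(o - 2)*(o + 7)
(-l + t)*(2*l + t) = -2*l^2 + l*t + t^2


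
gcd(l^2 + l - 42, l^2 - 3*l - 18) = l - 6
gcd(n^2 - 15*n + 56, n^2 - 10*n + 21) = n - 7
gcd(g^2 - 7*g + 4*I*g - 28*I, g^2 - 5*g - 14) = g - 7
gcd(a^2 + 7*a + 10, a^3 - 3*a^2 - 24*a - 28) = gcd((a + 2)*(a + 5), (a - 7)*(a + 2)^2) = a + 2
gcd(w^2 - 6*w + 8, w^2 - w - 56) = 1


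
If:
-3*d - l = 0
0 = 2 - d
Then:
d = 2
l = -6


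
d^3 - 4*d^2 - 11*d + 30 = (d - 5)*(d - 2)*(d + 3)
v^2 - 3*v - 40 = (v - 8)*(v + 5)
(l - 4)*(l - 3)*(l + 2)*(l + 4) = l^4 - l^3 - 22*l^2 + 16*l + 96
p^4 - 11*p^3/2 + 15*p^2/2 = p^2*(p - 3)*(p - 5/2)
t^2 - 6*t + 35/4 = (t - 7/2)*(t - 5/2)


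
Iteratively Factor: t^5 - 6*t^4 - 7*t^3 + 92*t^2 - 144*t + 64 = (t - 4)*(t^4 - 2*t^3 - 15*t^2 + 32*t - 16) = (t - 4)*(t + 4)*(t^3 - 6*t^2 + 9*t - 4) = (t - 4)*(t - 1)*(t + 4)*(t^2 - 5*t + 4) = (t - 4)^2*(t - 1)*(t + 4)*(t - 1)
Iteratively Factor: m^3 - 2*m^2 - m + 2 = (m - 2)*(m^2 - 1) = (m - 2)*(m - 1)*(m + 1)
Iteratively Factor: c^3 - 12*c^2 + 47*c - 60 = (c - 4)*(c^2 - 8*c + 15) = (c - 4)*(c - 3)*(c - 5)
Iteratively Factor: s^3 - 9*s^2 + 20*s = (s - 4)*(s^2 - 5*s) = s*(s - 4)*(s - 5)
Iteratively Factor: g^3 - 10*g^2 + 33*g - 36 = (g - 3)*(g^2 - 7*g + 12) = (g - 3)^2*(g - 4)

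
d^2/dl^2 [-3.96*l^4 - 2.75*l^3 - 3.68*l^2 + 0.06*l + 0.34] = -47.52*l^2 - 16.5*l - 7.36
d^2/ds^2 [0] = 0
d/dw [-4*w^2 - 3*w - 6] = -8*w - 3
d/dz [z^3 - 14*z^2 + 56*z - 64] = 3*z^2 - 28*z + 56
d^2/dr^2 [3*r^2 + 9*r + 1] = 6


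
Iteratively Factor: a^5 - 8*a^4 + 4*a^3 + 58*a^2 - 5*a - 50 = (a + 1)*(a^4 - 9*a^3 + 13*a^2 + 45*a - 50) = (a - 5)*(a + 1)*(a^3 - 4*a^2 - 7*a + 10) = (a - 5)*(a + 1)*(a + 2)*(a^2 - 6*a + 5) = (a - 5)*(a - 1)*(a + 1)*(a + 2)*(a - 5)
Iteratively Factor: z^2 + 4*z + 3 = (z + 1)*(z + 3)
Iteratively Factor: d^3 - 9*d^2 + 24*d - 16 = (d - 4)*(d^2 - 5*d + 4) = (d - 4)*(d - 1)*(d - 4)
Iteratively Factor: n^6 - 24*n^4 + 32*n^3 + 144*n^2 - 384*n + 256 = (n - 2)*(n^5 + 2*n^4 - 20*n^3 - 8*n^2 + 128*n - 128) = (n - 2)*(n + 4)*(n^4 - 2*n^3 - 12*n^2 + 40*n - 32) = (n - 2)^2*(n + 4)*(n^3 - 12*n + 16) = (n - 2)^3*(n + 4)*(n^2 + 2*n - 8) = (n - 2)^4*(n + 4)*(n + 4)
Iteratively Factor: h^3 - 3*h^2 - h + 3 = (h - 1)*(h^2 - 2*h - 3) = (h - 3)*(h - 1)*(h + 1)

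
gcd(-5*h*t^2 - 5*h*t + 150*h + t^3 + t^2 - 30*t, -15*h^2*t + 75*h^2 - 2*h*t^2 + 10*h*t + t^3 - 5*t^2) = -5*h*t + 25*h + t^2 - 5*t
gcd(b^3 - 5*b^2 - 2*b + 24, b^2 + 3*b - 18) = b - 3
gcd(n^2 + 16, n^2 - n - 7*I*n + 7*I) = 1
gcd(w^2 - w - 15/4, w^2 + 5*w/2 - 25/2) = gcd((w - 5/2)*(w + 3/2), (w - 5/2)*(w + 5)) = w - 5/2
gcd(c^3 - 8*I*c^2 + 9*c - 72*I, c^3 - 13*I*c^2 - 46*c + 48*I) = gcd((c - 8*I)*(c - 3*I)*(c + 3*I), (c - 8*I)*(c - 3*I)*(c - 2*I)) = c^2 - 11*I*c - 24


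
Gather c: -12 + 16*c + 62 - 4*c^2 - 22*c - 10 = -4*c^2 - 6*c + 40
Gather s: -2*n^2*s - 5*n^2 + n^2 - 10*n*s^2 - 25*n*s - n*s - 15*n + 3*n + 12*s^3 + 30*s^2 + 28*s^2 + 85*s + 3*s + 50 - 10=-4*n^2 - 12*n + 12*s^3 + s^2*(58 - 10*n) + s*(-2*n^2 - 26*n + 88) + 40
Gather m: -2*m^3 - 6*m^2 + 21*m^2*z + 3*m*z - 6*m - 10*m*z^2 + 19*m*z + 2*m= -2*m^3 + m^2*(21*z - 6) + m*(-10*z^2 + 22*z - 4)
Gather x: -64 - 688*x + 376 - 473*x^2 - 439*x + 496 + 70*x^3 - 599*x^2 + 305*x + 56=70*x^3 - 1072*x^2 - 822*x + 864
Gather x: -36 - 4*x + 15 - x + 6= -5*x - 15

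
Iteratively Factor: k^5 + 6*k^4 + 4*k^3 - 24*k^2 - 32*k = (k - 2)*(k^4 + 8*k^3 + 20*k^2 + 16*k) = k*(k - 2)*(k^3 + 8*k^2 + 20*k + 16) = k*(k - 2)*(k + 2)*(k^2 + 6*k + 8) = k*(k - 2)*(k + 2)*(k + 4)*(k + 2)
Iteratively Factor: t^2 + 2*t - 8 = (t - 2)*(t + 4)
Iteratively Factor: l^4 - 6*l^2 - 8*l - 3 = (l + 1)*(l^3 - l^2 - 5*l - 3) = (l - 3)*(l + 1)*(l^2 + 2*l + 1) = (l - 3)*(l + 1)^2*(l + 1)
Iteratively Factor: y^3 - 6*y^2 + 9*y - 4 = (y - 1)*(y^2 - 5*y + 4) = (y - 1)^2*(y - 4)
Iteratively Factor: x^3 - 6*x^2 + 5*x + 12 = (x + 1)*(x^2 - 7*x + 12) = (x - 4)*(x + 1)*(x - 3)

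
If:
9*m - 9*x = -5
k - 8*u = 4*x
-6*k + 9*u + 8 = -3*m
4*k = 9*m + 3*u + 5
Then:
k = 95/84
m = -1/112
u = -19/144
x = 551/1008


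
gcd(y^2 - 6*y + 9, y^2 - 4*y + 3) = y - 3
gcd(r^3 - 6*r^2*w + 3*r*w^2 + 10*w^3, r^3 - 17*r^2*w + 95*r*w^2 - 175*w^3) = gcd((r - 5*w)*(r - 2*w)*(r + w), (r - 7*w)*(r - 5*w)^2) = r - 5*w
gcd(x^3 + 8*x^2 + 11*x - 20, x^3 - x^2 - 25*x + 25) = x^2 + 4*x - 5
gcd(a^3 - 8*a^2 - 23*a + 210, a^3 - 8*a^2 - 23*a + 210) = a^3 - 8*a^2 - 23*a + 210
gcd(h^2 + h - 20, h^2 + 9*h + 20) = h + 5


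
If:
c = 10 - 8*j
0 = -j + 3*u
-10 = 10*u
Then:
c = 34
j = -3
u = -1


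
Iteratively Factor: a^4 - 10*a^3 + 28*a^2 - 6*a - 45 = (a - 3)*(a^3 - 7*a^2 + 7*a + 15) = (a - 5)*(a - 3)*(a^2 - 2*a - 3) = (a - 5)*(a - 3)^2*(a + 1)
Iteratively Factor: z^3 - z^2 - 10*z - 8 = (z - 4)*(z^2 + 3*z + 2) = (z - 4)*(z + 2)*(z + 1)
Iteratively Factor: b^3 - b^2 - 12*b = (b - 4)*(b^2 + 3*b) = (b - 4)*(b + 3)*(b)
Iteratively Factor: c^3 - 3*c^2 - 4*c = (c - 4)*(c^2 + c) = c*(c - 4)*(c + 1)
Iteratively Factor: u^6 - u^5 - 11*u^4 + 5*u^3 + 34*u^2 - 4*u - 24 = (u - 3)*(u^5 + 2*u^4 - 5*u^3 - 10*u^2 + 4*u + 8) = (u - 3)*(u + 1)*(u^4 + u^3 - 6*u^2 - 4*u + 8) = (u - 3)*(u - 1)*(u + 1)*(u^3 + 2*u^2 - 4*u - 8) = (u - 3)*(u - 1)*(u + 1)*(u + 2)*(u^2 - 4) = (u - 3)*(u - 1)*(u + 1)*(u + 2)^2*(u - 2)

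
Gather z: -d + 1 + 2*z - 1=-d + 2*z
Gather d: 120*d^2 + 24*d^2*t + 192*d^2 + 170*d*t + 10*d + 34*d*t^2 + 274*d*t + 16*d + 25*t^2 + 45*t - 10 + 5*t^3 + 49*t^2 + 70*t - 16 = d^2*(24*t + 312) + d*(34*t^2 + 444*t + 26) + 5*t^3 + 74*t^2 + 115*t - 26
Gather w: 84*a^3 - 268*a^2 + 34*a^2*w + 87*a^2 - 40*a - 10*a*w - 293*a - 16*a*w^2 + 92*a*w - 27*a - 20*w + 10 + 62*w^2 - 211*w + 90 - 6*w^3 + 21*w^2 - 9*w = 84*a^3 - 181*a^2 - 360*a - 6*w^3 + w^2*(83 - 16*a) + w*(34*a^2 + 82*a - 240) + 100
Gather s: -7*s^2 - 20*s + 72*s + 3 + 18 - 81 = -7*s^2 + 52*s - 60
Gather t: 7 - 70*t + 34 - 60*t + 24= 65 - 130*t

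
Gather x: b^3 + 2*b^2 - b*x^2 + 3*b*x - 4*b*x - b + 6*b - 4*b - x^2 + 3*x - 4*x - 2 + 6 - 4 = b^3 + 2*b^2 + b + x^2*(-b - 1) + x*(-b - 1)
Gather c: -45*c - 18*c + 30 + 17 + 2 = 49 - 63*c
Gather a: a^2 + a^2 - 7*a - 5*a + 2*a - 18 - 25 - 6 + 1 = 2*a^2 - 10*a - 48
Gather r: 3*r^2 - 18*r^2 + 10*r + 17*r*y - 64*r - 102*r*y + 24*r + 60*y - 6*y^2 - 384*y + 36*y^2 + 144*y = -15*r^2 + r*(-85*y - 30) + 30*y^2 - 180*y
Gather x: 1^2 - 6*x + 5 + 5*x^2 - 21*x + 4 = 5*x^2 - 27*x + 10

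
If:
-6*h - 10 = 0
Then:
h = -5/3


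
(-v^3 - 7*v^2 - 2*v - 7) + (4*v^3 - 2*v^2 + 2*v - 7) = 3*v^3 - 9*v^2 - 14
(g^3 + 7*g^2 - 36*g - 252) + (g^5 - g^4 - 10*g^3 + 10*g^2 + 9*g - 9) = g^5 - g^4 - 9*g^3 + 17*g^2 - 27*g - 261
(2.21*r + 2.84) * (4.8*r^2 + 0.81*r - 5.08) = 10.608*r^3 + 15.4221*r^2 - 8.9264*r - 14.4272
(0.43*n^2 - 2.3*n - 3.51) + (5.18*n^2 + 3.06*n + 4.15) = 5.61*n^2 + 0.76*n + 0.640000000000001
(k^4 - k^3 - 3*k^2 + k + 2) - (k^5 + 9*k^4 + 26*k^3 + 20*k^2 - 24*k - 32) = -k^5 - 8*k^4 - 27*k^3 - 23*k^2 + 25*k + 34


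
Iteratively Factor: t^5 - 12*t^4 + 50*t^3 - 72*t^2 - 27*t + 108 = (t - 3)*(t^4 - 9*t^3 + 23*t^2 - 3*t - 36) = (t - 3)^2*(t^3 - 6*t^2 + 5*t + 12) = (t - 3)^2*(t + 1)*(t^2 - 7*t + 12) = (t - 3)^3*(t + 1)*(t - 4)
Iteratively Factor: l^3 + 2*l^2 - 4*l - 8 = (l + 2)*(l^2 - 4) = (l + 2)^2*(l - 2)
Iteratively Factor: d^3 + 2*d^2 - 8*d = (d)*(d^2 + 2*d - 8) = d*(d + 4)*(d - 2)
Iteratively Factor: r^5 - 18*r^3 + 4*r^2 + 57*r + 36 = (r + 1)*(r^4 - r^3 - 17*r^2 + 21*r + 36) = (r + 1)*(r + 4)*(r^3 - 5*r^2 + 3*r + 9) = (r + 1)^2*(r + 4)*(r^2 - 6*r + 9) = (r - 3)*(r + 1)^2*(r + 4)*(r - 3)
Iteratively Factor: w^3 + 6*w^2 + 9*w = (w)*(w^2 + 6*w + 9) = w*(w + 3)*(w + 3)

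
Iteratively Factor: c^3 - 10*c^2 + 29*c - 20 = (c - 1)*(c^2 - 9*c + 20) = (c - 5)*(c - 1)*(c - 4)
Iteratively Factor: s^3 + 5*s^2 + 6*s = (s)*(s^2 + 5*s + 6) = s*(s + 2)*(s + 3)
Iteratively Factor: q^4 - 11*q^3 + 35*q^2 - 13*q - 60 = (q - 3)*(q^3 - 8*q^2 + 11*q + 20) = (q - 3)*(q + 1)*(q^2 - 9*q + 20) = (q - 5)*(q - 3)*(q + 1)*(q - 4)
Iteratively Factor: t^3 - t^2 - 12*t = (t - 4)*(t^2 + 3*t) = (t - 4)*(t + 3)*(t)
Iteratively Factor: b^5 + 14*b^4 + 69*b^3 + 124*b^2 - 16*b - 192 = (b + 3)*(b^4 + 11*b^3 + 36*b^2 + 16*b - 64) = (b + 3)*(b + 4)*(b^3 + 7*b^2 + 8*b - 16) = (b + 3)*(b + 4)^2*(b^2 + 3*b - 4) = (b + 3)*(b + 4)^3*(b - 1)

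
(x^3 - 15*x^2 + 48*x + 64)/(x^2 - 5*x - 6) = (x^2 - 16*x + 64)/(x - 6)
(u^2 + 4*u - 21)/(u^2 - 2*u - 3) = (u + 7)/(u + 1)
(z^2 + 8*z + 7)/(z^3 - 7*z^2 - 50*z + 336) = (z + 1)/(z^2 - 14*z + 48)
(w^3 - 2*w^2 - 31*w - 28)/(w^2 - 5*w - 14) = (w^2 + 5*w + 4)/(w + 2)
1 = 1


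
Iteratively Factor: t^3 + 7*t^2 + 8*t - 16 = (t + 4)*(t^2 + 3*t - 4) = (t - 1)*(t + 4)*(t + 4)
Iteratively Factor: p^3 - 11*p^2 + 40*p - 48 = (p - 3)*(p^2 - 8*p + 16) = (p - 4)*(p - 3)*(p - 4)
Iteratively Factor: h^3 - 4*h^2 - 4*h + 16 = (h - 2)*(h^2 - 2*h - 8) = (h - 2)*(h + 2)*(h - 4)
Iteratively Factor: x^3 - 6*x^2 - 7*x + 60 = (x - 4)*(x^2 - 2*x - 15) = (x - 4)*(x + 3)*(x - 5)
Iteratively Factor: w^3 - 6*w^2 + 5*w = (w - 5)*(w^2 - w) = (w - 5)*(w - 1)*(w)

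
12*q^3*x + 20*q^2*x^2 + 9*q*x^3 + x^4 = x*(q + x)*(2*q + x)*(6*q + x)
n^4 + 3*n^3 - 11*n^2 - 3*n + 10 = (n - 2)*(n - 1)*(n + 1)*(n + 5)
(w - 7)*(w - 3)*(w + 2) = w^3 - 8*w^2 + w + 42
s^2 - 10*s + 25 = (s - 5)^2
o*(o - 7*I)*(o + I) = o^3 - 6*I*o^2 + 7*o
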